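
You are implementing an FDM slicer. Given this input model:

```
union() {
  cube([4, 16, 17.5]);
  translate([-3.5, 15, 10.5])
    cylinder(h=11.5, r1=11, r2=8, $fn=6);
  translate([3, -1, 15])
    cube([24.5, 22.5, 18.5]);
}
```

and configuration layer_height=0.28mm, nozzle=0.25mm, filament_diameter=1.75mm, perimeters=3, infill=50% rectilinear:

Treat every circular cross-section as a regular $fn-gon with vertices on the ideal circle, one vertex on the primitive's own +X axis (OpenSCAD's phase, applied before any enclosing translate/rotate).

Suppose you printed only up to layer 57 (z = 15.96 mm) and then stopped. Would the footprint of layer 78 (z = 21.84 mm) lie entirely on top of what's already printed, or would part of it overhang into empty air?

entirely on top

Compare the two slices. At z = 15.96: the cube (footprint 4×16) is included at this height (area 64.00 mm²); the cone at (-3.5, 15) contributes a regular 6-gon of circumradius 9.576 (interpolated between r1=11 and r2=8 at t=0.475) (area = (6/2)·9.576²·sin(360°/6) = 238.23 mm²); the cube at (3, -1) (footprint 24.5×22.5) is included at this height (area 551.25 mm²); Taking the union: the regions partially overlap — summed areas 853.48 mm² minus the doubly-counted overlap 57.72 mm² gives 795.75 mm² — area = 795.75 mm². At z = 21.84: the cube does not reach this height (z outside [0, 17.5]); the cone at (-3.5, 15) contributes a regular 6-gon of circumradius 8.042 (interpolated between r1=11 and r2=8 at t=0.986) (area = (6/2)·8.042²·sin(360°/6) = 168.02 mm²); the cube at (3, -1) (footprint 24.5×22.5) is included at this height (area 551.25 mm²); Taking the union: the regions partially overlap — summed areas 719.27 mm² minus the doubly-counted overlap 4.12 mm² gives 715.15 mm² — area = 715.15 mm². Checking containment: the cross-section at z = 21.84 is a subset of the cross-section at z = 15.96.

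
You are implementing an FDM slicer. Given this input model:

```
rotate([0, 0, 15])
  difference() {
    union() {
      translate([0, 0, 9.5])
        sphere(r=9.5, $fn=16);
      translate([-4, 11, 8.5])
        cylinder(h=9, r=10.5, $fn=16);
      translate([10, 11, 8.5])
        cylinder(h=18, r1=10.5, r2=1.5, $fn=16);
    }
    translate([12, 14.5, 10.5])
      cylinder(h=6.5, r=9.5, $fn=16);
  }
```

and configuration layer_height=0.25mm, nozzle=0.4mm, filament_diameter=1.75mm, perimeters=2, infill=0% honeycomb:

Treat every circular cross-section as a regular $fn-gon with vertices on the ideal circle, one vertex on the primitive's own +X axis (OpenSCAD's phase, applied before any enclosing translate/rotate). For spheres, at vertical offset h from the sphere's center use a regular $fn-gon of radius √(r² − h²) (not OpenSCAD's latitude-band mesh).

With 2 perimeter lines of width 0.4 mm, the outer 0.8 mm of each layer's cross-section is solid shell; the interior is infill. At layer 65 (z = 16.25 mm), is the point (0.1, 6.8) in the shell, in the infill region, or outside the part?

infill

At z = 16.25 mm: the r=9.5 sphere contributes a regular 16-gon of circumradius √(9.5²−6.75²) = 6.685; the r=10.5 cylinder at (-4, 11) contributes a regular 16-gon of circumradius 10.5; the cone at (10, 11) (r1=10.5→r2=1.5) has section circumradius 6.625 here — a regular 16-gon; Merging all regions: the regions partially overlap (shared area 61.00 mm²), so overlapping operands fuse into one piece — 1 connected region; the r=9.5 cylinder at (12, 14.5) gives a regular 16-gon of circumradius 9.5 (constant along its height); After the difference (first − rest): starting from that combined region, the r=9.5 cylinder at (12, 14.5) partially overlaps it — only the 134.43 mm² overlap (of its 276.30 mm²) is removed, clipping the outline — 1 connected region; (whole slice rotated 15° about Z — lengths, areas and connectivity unchanged). Overall, the cross-section is a single solid region. Undo the 15° rotation: the query point maps to (1.857, 6.542) in the un-rotated model frame. The nearest boundary edge runs (5.29, 6.36)→(4.36, 4.97); distance from the point to it = 2.95 mm. The point is inside the cross-section and 2.95 mm from the nearest boundary — more than the 0.8 mm shell width (2 × 0.4), so it's in the infill interior.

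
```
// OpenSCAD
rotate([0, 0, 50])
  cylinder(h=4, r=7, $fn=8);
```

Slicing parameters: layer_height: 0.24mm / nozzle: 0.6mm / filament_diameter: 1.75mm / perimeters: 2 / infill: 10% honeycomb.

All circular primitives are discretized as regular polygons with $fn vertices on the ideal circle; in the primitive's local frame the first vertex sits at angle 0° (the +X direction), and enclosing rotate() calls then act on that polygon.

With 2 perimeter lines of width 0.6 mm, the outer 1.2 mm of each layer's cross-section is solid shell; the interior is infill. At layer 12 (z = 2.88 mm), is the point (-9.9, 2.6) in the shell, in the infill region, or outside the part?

At z = 2.88 mm: the cylinder: section is a regular 8-gon, circumradius r=7; (whole slice rotated 50° about Z — lengths, areas and connectivity unchanged). Overall, the cross-section is a single solid region. Undo the 50° rotation: the query point maps to (-4.372, 9.255) in the un-rotated model frame. The nearest boundary edge runs (0.00, 7.00)→(-4.95, 4.95); distance from the point to it = 3.76 mm. The point is not inside any of the regions above, so it lies outside the cross-section (3.76 mm from the nearest boundary).

outside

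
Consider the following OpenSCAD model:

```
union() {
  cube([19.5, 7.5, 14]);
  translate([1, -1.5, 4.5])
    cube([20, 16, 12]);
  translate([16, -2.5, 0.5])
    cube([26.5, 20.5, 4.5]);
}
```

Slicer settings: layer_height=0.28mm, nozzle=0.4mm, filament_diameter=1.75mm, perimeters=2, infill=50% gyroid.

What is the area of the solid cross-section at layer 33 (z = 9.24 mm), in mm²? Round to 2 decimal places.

At z = 9.24 mm: the 19.5×7.5 cube contributes its full rectangle (area 146.25 mm²); the 20×16 cube at (1, -1.5) contributes its full rectangle (area 320.00 mm²); the cube at (16, -2.5) does not reach this height (z outside [0.5, 5]); Merging all regions: the regions partially overlap — summed areas 466.25 mm² minus the doubly-counted overlap 138.75 mm² gives 327.50 mm² — area = 327.50 mm². Overall, the cross-section is a single solid region. Net area = 327.50 mm².

327.50 mm²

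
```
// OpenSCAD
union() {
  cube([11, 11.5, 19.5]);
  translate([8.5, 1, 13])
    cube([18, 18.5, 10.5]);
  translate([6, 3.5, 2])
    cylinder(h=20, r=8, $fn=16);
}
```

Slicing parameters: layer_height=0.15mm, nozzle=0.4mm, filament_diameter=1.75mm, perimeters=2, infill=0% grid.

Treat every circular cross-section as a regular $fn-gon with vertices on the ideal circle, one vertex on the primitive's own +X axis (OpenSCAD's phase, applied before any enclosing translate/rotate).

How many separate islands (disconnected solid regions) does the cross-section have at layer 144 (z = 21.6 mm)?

1

At z = 21.6 mm: the cube does not reach this height (z outside [0, 19.5]); the 18×18.5 cube at (8.5, 1) contributes its full rectangle; the cylinder at (6, 3.5): section is a regular 16-gon, circumradius r=8; Merging all regions: the regions partially overlap (shared area 42.73 mm²), so overlapping operands fuse into one piece — 1 connected region. Overall, the cross-section is a single solid region. Island count = 1.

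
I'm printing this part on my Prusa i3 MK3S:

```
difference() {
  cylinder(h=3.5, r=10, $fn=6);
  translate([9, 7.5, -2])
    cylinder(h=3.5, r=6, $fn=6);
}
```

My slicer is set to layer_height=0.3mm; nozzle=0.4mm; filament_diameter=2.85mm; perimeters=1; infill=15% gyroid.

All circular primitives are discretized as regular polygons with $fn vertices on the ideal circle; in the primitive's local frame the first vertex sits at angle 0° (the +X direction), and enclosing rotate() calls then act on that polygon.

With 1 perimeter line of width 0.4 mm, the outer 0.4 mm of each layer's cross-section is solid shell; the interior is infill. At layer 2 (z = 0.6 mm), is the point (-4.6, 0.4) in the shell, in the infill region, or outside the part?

infill

At z = 0.6 mm: the r=10 cylinder contributes a regular 6-gon of circumradius 10; the r=6 cylinder at (9, 7.5) contributes a regular 6-gon of circumradius 6; After the difference (first − rest): starting from the r=10 cylinder, the r=6 cylinder at (9, 7.5) partially overlaps it — only the 16.19 mm² overlap (of its 93.53 mm²) is removed, clipping the outline — 1 connected region. Overall, the cross-section is a single solid region. The nearest boundary edge runs (-10.00, 0.00)→(-5.00, 8.66); distance from the point to it = 4.48 mm. The point is inside the cross-section and 4.48 mm from the nearest boundary — more than the 0.4 mm shell width (1 × 0.4), so it's in the infill interior.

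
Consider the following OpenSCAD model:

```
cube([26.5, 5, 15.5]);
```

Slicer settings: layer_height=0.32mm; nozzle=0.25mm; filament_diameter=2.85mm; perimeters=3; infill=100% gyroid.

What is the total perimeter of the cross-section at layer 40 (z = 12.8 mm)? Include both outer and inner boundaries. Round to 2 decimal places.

At z = 12.8 mm: the 26.5×5 cube contributes its full rectangle (perimeter 63.00 mm). Overall, the cross-section is a single solid region. Total boundary length (outer) = 63.00 mm.

63.00 mm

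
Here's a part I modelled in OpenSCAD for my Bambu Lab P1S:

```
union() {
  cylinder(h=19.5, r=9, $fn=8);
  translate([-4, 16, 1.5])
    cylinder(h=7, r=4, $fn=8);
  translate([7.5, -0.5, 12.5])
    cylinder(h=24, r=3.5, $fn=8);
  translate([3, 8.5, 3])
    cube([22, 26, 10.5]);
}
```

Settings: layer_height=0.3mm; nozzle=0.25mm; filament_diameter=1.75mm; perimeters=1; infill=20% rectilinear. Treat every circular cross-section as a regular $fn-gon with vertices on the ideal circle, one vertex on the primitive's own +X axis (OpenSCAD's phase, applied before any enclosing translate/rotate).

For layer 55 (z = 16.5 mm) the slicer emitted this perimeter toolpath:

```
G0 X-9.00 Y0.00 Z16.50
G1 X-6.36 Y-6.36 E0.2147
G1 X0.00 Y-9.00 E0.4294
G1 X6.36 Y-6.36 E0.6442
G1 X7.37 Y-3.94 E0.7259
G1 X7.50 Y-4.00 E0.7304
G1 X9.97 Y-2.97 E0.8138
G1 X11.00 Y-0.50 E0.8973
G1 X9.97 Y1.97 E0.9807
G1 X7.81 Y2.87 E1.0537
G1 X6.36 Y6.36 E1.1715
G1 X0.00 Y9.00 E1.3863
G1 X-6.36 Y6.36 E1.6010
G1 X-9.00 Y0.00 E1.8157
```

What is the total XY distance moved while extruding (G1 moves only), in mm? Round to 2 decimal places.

58.23 mm

Sum the Euclidean lengths of each G1 segment: total = 58.23 mm.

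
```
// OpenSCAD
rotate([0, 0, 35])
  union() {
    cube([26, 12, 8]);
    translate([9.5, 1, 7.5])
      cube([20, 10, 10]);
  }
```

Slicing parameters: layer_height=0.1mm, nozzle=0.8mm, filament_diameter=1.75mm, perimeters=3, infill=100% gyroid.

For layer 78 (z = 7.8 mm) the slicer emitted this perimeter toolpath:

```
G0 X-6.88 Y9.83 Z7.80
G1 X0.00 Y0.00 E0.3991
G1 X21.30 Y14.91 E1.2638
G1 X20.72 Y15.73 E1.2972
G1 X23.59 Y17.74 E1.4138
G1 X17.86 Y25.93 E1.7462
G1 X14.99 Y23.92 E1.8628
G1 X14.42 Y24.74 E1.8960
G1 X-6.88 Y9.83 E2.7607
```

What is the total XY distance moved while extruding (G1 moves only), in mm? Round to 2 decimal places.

83.00 mm

Sum the Euclidean lengths of each G1 segment: total = 83.00 mm.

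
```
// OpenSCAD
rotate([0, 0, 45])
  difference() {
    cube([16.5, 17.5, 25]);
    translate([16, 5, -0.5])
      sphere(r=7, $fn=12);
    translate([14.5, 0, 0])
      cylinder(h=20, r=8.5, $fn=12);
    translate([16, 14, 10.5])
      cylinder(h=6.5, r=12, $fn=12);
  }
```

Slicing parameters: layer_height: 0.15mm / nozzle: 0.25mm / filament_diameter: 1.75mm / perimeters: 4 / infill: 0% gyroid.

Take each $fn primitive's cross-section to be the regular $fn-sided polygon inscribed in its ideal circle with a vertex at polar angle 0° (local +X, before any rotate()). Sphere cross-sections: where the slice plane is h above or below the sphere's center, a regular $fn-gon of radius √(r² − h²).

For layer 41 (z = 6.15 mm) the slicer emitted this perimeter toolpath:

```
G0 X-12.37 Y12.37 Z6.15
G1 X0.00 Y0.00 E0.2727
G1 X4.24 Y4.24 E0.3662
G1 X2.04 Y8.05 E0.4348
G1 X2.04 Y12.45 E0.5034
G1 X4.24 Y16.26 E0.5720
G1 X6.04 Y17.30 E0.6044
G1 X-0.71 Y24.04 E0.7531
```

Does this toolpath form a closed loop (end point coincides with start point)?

Start point (G0): (-12.37, 12.37). End point (last G1): the path does not return to the start — open.

no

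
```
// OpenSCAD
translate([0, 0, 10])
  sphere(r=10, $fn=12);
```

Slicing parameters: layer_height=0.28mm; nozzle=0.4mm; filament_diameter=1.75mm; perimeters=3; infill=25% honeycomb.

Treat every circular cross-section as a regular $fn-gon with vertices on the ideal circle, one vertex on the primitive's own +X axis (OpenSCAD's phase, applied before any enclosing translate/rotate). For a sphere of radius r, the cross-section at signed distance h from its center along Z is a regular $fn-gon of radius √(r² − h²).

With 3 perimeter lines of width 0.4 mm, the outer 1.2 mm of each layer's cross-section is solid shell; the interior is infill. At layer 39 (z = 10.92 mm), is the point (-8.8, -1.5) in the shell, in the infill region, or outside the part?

shell

At z = 10.92 mm: the sphere: section is a regular 12-gon, circumradius = √(r²−h²) = √(10²−0.92²) = 9.958. Overall, the cross-section is a single solid region. The nearest boundary edge runs (-9.96, 0.00)→(-8.62, -4.98); distance from the point to it = 0.73 mm. The point is inside the cross-section, 0.73 mm from the nearest boundary — within the 1.2 mm shell band (3 × 0.4).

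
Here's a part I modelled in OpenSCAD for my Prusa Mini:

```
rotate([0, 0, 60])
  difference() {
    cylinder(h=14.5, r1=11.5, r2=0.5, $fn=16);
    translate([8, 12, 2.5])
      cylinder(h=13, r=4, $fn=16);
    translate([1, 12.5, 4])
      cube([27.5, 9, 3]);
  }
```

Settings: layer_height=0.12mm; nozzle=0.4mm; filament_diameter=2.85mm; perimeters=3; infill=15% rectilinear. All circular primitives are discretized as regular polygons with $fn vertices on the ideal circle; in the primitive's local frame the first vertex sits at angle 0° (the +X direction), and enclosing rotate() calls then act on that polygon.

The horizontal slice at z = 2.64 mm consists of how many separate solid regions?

At z = 2.64 mm: the cone (r1=11.5→r2=0.5) has section circumradius 9.497 here — a regular 16-gon; the r=4 cylinder at (8, 12) gives a regular 16-gon of circumradius 4 (constant along its height); the cube at (1, 12.5) does not reach this height (z outside [4, 7]); Taking the first minus the rest: starting from the cone, the r=4 cylinder at (8, 12) misses the remaining region (no effect) — 1 connected region; (whole slice rotated 60° about Z — lengths, areas and connectivity unchanged). The result has 1 disconnected region.

1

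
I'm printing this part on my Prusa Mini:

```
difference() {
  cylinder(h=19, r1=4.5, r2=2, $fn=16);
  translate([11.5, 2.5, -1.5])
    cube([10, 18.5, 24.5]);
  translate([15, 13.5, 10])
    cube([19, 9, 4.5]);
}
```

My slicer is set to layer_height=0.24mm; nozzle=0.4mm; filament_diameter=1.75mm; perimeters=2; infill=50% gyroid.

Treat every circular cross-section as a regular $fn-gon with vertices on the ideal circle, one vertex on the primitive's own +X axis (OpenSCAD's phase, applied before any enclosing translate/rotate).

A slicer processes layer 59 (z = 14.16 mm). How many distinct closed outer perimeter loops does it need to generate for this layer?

At z = 14.16 mm: the cone contributes a regular 16-gon of circumradius 2.637 (interpolated between r1=4.5 and r2=2 at t=0.745); the 10×18.5 cube at (11.5, 2.5) contributes its full rectangle; the cube at (15, 13.5) (footprint 19×9) is included at this height; Taking the first minus the rest: starting from the cone, the 10×18.5 cube at (11.5, 2.5) misses the remaining region (no effect); the 19×9 cube at (15, 13.5) misses the remaining region (no effect) — 1 connected region. The result has 1 disconnected region.

1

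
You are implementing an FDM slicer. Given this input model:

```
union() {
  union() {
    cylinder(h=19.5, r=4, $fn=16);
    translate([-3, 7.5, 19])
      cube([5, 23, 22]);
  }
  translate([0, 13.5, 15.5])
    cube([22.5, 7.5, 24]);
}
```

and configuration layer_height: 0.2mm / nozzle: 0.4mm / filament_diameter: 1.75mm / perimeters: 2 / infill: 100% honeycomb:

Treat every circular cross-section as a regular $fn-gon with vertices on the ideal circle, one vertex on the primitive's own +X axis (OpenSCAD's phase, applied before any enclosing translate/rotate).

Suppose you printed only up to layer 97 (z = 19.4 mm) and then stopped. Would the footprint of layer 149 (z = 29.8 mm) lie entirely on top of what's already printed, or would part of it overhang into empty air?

entirely on top

Compare the two slices. At z = 19.4: the r=4 cylinder gives a regular 16-gon of circumradius 4 (constant along its height) (area = (16/2)·4.000²·sin(360°/16) = 48.98 mm²); the 5×23 cube at (-3, 7.5) contributes its full rectangle (area 115.00 mm²); Taking the union: the 2 present regions are separate (no shared area or edge), so areas and boundary lengths simply add and each stays a separate island — area = 163.98 mm²; the cube at (0, 13.5) is present — its section is the full 22.5×7.5 rectangle (area 168.75 mm²); Taking the union: the regions partially overlap — summed areas 332.73 mm² minus the doubly-counted overlap 15.00 mm² gives 317.73 mm² — area = 317.73 mm². At z = 29.8: the cylinder is absent (z outside [0, 19.5]); the 5×23 cube at (-3, 7.5) contributes its full rectangle (area 115.00 mm²); Taking the union: only the 5×23 cube at (-3, 7.5) is present, so the union is just that shape — area = 115.00 mm²; the cube at (0, 13.5) (footprint 22.5×7.5) is included at this height (area 168.75 mm²); Taking the union: the regions partially overlap — summed areas 283.75 mm² minus the doubly-counted overlap 15.00 mm² gives 268.75 mm² — area = 268.75 mm². Checking containment: the cross-section at z = 29.8 is a subset of the cross-section at z = 19.4.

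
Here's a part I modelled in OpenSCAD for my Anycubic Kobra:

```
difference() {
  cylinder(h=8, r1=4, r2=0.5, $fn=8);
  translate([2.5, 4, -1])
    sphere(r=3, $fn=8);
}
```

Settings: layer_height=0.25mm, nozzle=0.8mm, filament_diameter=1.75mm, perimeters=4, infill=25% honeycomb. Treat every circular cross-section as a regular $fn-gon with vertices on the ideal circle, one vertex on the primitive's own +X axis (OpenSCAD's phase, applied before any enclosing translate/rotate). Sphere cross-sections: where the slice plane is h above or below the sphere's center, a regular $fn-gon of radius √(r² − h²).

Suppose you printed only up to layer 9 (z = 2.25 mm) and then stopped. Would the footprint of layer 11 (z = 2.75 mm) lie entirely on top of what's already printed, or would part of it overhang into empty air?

entirely on top

Compare the two slices. At z = 2.25: the cone contributes a regular 8-gon of circumradius 3.016 (interpolated between r1=4 and r2=0.5 at t=0.281) (area = (8/2)·3.016²·sin(360°/8) = 25.72 mm²); the sphere at (2.5, 4) is absent (|z−center|=3.250 > r=3); Taking the first minus the rest: none of the subtracted shapes is present at this height, so the cone is unchanged — area = 25.72 mm². At z = 2.75: the cone (r1=4→r2=0.5) has section circumradius 2.797 here — a regular 8-gon (area = (8/2)·2.797²·sin(360°/8) = 22.13 mm²); the sphere at (2.5, 4) is absent (|z−center|=3.750 > r=3); After the difference (first − rest): none of the subtracted shapes is present at this height, so the cone is unchanged — area = 22.13 mm². Checking containment: the cross-section at z = 2.75 is a subset of the cross-section at z = 2.25.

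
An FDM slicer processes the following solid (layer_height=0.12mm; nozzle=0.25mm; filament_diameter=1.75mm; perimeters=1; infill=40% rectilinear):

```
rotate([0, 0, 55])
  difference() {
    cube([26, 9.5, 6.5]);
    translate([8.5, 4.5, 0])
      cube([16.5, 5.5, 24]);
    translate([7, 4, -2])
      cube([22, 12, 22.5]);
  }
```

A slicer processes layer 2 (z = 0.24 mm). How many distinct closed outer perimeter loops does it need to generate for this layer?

1

At z = 0.24 mm: the 26×9.5 cube contributes its full rectangle; the cube at (8.5, 4.5) (footprint 16.5×5.5) is included at this height; the cube at (7, 4) (footprint 22×12) is included at this height; Subtracting the remaining from the first: starting from the 26×9.5 cube, the 16.5×5.5 cube at (8.5, 4.5) partially overlaps it — only the 82.50 mm² overlap (of its 90.75 mm²) is removed, clipping the outline; the 22×12 cube at (7, 4) partially overlaps it — only the 22.00 mm² overlap (of its 264.00 mm²) is removed, clipping the outline — 1 connected region; (rotated 55° about Z; rotation is an isometry so areas/perimeters/island counts are preserved). The result has 1 disconnected region.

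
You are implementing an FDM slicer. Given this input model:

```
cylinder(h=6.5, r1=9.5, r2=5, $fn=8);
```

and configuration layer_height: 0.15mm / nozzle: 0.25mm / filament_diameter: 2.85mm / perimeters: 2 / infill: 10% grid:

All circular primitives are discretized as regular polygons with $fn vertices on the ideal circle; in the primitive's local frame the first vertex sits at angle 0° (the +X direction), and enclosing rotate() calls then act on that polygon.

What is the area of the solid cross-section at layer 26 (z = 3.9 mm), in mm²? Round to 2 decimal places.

130.79 mm²

At z = 3.9 mm: the cone contributes a regular 8-gon of circumradius 6.800 (interpolated between r1=9.5 and r2=5 at t=0.600) (area = (8/2)·6.800²·sin(360°/8) = 130.79 mm²). Overall, the cross-section is a single solid region. Net area = 130.79 mm².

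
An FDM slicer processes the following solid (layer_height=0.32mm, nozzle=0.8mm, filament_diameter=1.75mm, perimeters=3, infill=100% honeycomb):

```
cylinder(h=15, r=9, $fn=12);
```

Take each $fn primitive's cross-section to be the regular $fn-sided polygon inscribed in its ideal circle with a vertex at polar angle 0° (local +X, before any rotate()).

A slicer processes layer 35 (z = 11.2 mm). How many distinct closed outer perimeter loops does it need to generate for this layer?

At z = 11.2 mm: the cylinder: section is a regular 12-gon, circumradius r=9. The result has 1 disconnected region.

1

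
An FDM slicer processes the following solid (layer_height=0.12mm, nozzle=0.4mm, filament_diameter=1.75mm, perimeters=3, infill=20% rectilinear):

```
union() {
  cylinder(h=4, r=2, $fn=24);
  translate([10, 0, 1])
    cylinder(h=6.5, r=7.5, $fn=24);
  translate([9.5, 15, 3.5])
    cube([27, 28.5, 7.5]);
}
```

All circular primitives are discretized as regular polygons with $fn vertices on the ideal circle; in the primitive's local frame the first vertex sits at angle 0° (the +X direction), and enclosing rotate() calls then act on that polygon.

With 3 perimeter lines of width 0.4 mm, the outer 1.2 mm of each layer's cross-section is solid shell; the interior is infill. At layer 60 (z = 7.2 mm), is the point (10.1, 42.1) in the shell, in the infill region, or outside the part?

At z = 7.2 mm: the cylinder does not reach this height (z outside [0, 4]); the r=7.5 cylinder at (10, 0) contributes a regular 24-gon of circumradius 7.5; the cube at (9.5, 15) (footprint 27×28.5) is included at this height; Taking the union: the 2 present regions are separate (no shared area or edge), so areas and boundary lengths simply add and each stays a separate island — 2 connected regions. Overall, the cross-section has 2 separate islands. The nearest boundary edge runs (9.50, 15.00)→(9.50, 43.50); distance from the point to it = 0.60 mm. (Shell/infill is judged within the island containing the point — the largest one.) The point is inside the cross-section, 0.60 mm from the nearest boundary — within the 1.2 mm shell band (3 × 0.4).

shell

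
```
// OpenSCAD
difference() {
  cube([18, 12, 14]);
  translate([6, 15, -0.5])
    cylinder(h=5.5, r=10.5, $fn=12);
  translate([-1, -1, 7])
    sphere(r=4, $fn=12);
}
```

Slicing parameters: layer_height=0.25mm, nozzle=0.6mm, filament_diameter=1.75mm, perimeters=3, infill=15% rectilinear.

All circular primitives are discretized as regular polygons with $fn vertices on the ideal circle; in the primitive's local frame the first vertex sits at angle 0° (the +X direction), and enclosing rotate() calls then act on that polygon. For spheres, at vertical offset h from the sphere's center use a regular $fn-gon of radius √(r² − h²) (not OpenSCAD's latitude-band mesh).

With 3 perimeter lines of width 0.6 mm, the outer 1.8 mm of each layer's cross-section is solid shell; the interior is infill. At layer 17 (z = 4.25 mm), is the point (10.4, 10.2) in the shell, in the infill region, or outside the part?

outside

At z = 4.25 mm: the cube (footprint 18×12) is included at this height; the r=10.5 cylinder at (6, 15) contributes a regular 12-gon of circumradius 10.5; the r=4 sphere at (-1, -1) contributes a regular 12-gon of circumradius √(4²−2.75²) = 2.905; Subtracting the remaining from the first: starting from the 18×12 cube, the r=10.5 cylinder at (6, 15) partially overlaps it — only the 92.36 mm² overlap (of its 330.75 mm²) is removed, clipping the outline; the r=4 sphere at (-1, -1) partially overlaps it — only the 1.79 mm² overlap (of its 25.31 mm²) is removed, clipping the outline — 1 connected region. Overall, the cross-section is a single solid region. The nearest boundary edge runs (11.25, 5.91)→(15.09, 9.75); distance from the point to it = 3.64 mm. The point is not inside any of the regions above, so it lies outside the cross-section (3.64 mm from the nearest boundary).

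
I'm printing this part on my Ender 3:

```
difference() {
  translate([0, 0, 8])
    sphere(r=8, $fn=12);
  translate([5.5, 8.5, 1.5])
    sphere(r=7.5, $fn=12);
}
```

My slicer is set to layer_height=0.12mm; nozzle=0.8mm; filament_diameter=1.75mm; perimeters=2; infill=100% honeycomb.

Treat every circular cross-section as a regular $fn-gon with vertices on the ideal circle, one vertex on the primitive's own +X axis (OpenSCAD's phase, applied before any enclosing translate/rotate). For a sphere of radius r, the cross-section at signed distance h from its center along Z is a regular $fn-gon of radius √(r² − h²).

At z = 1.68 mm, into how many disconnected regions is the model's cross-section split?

At z = 1.68 mm: the r=8 sphere contributes a regular 12-gon of circumradius √(8²−6.32²) = 4.905; the r=7.5 sphere at (5.5, 8.5) contributes a regular 12-gon of circumradius √(7.5²−0.18²) = 7.498; Subtracting the remaining from the first: starting from the r=8 sphere, the r=7.5 sphere at (5.5, 8.5) partially overlaps it — only the 8.71 mm² overlap (of its 168.65 mm²) is removed, clipping the outline — 1 connected region. The result has 1 disconnected region.

1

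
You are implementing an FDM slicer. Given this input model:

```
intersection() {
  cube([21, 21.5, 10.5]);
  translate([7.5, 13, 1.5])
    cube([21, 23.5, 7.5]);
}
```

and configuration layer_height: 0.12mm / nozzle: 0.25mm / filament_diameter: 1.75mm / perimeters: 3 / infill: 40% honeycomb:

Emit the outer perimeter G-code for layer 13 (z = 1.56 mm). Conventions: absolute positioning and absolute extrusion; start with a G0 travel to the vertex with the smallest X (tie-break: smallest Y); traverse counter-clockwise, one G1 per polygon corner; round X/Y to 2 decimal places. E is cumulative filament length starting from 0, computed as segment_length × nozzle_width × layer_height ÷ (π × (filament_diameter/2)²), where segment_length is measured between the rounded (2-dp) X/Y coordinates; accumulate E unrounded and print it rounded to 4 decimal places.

G0 X7.50 Y13.00 Z1.56
G1 X21.00 Y13.00 E0.1684
G1 X21.00 Y21.50 E0.2744
G1 X7.50 Y21.50 E0.4428
G1 X7.50 Y13.00 E0.5488

At z = 1.56 mm: the cube is present — its section is the full 21×21.5 rectangle; the cube at (7.5, 13) is present — its section is the full 21×23.5 rectangle; After intersecting: the 21×23.5 cube at (7.5, 13) partially overlaps the 21×21.5 cube; clipping to the common part keeps 114.75 mm² — 1 connected region. The outline is a single polygon with 4 vertices. Extrusion per mm of travel: 0.25 × 0.12 / (π × 0.875²) = 0.012473. Accumulating E over each segment gives final E = 0.5488.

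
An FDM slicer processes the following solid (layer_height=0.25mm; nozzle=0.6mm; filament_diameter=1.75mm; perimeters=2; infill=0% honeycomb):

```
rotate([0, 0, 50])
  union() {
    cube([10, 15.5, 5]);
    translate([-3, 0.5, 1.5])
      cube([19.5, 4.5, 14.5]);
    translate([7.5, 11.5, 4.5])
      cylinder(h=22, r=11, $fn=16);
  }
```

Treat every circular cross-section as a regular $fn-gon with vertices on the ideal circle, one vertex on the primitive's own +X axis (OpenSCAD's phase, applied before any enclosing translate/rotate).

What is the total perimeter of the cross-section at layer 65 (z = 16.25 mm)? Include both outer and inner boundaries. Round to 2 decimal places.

At z = 16.25 mm: the cube is absent (z outside [0, 5]); the cube at (-3, 0.5) is absent (z outside [1.5, 16]); the cylinder at (7.5, 11.5): section is a regular 16-gon, circumradius r=11 (perimeter = 2·16·11.000·sin(180°/16) = 68.67 mm); Combining (union): only the r=11 cylinder at (7.5, 11.5) is present, so the union is just that shape — boundary = 68.67 mm; (rotated 50° about Z; rotation is an isometry so areas/perimeters/island counts are preserved). Overall, the cross-section is a single solid region. Total boundary length (outer) = 68.67 mm.

68.67 mm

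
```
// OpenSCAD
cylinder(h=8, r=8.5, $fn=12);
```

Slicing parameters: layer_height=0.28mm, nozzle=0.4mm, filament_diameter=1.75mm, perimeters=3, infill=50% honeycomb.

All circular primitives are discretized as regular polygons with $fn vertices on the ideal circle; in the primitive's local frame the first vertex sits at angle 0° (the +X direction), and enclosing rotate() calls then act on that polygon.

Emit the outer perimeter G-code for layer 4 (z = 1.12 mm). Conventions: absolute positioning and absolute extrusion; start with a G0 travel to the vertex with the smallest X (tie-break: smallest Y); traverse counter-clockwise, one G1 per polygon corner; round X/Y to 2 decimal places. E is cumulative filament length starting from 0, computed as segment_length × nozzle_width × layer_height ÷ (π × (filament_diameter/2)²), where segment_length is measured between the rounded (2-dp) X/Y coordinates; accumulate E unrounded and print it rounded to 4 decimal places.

At z = 1.12 mm: the cylinder: section is a regular 12-gon, circumradius r=8.5. The outline is a single polygon with 12 vertices. Extrusion per mm of travel: 0.4 × 0.28 / (π × 0.875²) = 0.046564. Accumulating E over each segment gives final E = 2.4583.

G0 X-8.50 Y0.00 Z1.12
G1 X-7.36 Y-4.25 E0.2049
G1 X-4.25 Y-7.36 E0.4097
G1 X0.00 Y-8.50 E0.6146
G1 X4.25 Y-7.36 E0.8195
G1 X7.36 Y-4.25 E1.0243
G1 X8.50 Y0.00 E1.2292
G1 X7.36 Y4.25 E1.4341
G1 X4.25 Y7.36 E1.6389
G1 X0.00 Y8.50 E1.8438
G1 X-4.25 Y7.36 E2.0487
G1 X-7.36 Y4.25 E2.2535
G1 X-8.50 Y0.00 E2.4583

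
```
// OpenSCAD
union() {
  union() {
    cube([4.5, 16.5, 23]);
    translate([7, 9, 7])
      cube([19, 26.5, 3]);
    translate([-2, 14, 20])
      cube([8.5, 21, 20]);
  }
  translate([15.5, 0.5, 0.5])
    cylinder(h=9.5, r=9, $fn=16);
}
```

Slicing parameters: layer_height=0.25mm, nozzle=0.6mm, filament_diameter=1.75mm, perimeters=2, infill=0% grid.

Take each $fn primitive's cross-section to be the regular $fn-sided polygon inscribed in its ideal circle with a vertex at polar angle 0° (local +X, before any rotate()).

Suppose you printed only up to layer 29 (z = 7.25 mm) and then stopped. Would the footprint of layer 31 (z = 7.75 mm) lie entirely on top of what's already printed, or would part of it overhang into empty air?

entirely on top

Compare the two slices. At z = 7.25: the 4.5×16.5 cube contributes its full rectangle (area 74.25 mm²); the cube at (7, 9) is present — its section is the full 19×26.5 rectangle (area 503.50 mm²); the cube at (-2, 14) is not intersected at this z (z outside [20, 40]); Combining (union): the 2 present regions are separate (no shared area or edge), so areas and boundary lengths simply add and each stays a separate island — area = 577.75 mm²; the r=9 cylinder at (15.5, 0.5) contributes a regular 16-gon of circumradius 9 (area = (16/2)·9.000²·sin(360°/16) = 247.98 mm²); Taking the union: the regions partially overlap — summed areas 825.73 mm² minus the doubly-counted overlap 1.26 mm² gives 824.47 mm² — area = 824.47 mm². At z = 7.75: the 4.5×16.5 cube contributes its full rectangle (area 74.25 mm²); the cube at (7, 9) (footprint 19×26.5) is included at this height (area 503.50 mm²); the cube at (-2, 14) is absent (z outside [20, 40]); Merging all regions: the 2 present regions are separate (no shared area or edge), so areas and boundary lengths simply add and each stays a separate island — area = 577.75 mm²; the r=9 cylinder at (15.5, 0.5) contributes a regular 16-gon of circumradius 9 (area = (16/2)·9.000²·sin(360°/16) = 247.98 mm²); Taking the union: the regions partially overlap — summed areas 825.73 mm² minus the doubly-counted overlap 1.26 mm² gives 824.47 mm² — area = 824.47 mm². Checking containment: the cross-section at z = 7.75 is a subset of the cross-section at z = 7.25.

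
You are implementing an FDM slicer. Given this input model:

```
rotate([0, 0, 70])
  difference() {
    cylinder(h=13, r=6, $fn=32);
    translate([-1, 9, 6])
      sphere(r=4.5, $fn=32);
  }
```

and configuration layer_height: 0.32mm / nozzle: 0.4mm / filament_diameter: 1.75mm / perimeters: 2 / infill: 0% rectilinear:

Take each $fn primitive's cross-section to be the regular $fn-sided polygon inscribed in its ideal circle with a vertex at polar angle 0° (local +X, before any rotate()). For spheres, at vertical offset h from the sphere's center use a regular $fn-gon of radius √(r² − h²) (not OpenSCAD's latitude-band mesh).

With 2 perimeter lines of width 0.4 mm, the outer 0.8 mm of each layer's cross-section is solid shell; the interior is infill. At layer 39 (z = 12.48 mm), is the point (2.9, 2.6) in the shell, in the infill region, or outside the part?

infill

At z = 12.48 mm: the cylinder: section is a regular 32-gon, circumradius r=6; the sphere at (-1, 9) is absent (|z−center|=6.480 > r=4.5); Subtracting the remaining from the first: none of the subtracted shapes is present at this height, so the r=6 cylinder is unchanged — 1 connected region; (rotated 70° about Z; rotation is an isometry so areas/perimeters/island counts are preserved). Overall, the cross-section is a single solid region. Undo the 70° rotation: the query point maps to (3.435, -1.836) in the un-rotated model frame. The nearest boundary edge runs (4.99, -3.33)→(5.54, -2.30); distance from the point to it = 2.08 mm. The point is inside the cross-section and 2.08 mm from the nearest boundary — more than the 0.8 mm shell width (2 × 0.4), so it's in the infill interior.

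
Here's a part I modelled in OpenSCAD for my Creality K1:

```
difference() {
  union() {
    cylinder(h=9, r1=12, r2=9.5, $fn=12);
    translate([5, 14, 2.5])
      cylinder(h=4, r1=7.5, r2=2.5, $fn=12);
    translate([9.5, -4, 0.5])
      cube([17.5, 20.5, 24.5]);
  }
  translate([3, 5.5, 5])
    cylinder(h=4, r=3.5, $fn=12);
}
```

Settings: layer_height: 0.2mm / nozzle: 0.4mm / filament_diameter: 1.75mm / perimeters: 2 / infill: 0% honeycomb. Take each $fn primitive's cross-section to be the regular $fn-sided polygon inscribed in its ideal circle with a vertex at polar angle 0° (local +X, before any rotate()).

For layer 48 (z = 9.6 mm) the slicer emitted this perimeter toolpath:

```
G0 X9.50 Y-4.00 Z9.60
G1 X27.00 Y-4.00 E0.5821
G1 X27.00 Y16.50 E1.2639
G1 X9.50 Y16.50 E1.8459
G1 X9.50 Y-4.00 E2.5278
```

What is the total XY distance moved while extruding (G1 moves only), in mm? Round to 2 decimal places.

76.00 mm

Sum the Euclidean lengths of each G1 segment: total = 76.00 mm.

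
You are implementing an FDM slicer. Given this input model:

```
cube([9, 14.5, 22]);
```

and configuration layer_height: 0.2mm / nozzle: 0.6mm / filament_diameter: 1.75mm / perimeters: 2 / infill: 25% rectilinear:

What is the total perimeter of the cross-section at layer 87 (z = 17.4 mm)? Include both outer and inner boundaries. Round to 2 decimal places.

47.00 mm

At z = 17.4 mm: the cube (footprint 9×14.5) is included at this height (perimeter 47.00 mm). Overall, the cross-section is a single solid region. Total boundary length (outer) = 47.00 mm.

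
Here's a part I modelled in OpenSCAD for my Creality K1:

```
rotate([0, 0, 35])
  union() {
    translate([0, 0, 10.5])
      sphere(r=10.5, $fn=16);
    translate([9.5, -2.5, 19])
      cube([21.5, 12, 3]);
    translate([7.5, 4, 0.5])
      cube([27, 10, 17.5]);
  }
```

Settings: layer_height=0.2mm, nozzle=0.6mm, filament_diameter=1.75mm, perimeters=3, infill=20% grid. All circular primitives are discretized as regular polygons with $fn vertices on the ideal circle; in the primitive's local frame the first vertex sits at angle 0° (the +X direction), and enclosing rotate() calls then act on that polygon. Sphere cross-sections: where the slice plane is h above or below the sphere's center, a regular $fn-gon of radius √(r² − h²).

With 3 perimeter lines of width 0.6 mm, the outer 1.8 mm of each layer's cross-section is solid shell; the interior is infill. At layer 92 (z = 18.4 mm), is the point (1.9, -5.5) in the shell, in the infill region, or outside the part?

shell

At z = 18.4 mm: the r=10.5 sphere slices to a regular 16-gon of circumradius 6.917 (√(r²−h²) with h=7.9 from center); the cube at (9.5, -2.5) is not intersected at this z (z outside [19, 22]); the cube at (7.5, 4) does not reach this height (z outside [0.5, 18]); Merging all regions: only the r=10.5 sphere is present, so the union is just that shape — 1 connected region; (whole slice rotated 35° about Z — lengths, areas and connectivity unchanged). Overall, the cross-section is a single solid region. Undo the 35° rotation: the query point maps to (-1.598, -5.595) in the un-rotated model frame. The nearest boundary edge runs (-2.65, -6.39)→(-0.00, -6.92); distance from the point to it = 0.98 mm. The point is inside the cross-section, 0.98 mm from the nearest boundary — within the 1.8 mm shell band (3 × 0.6).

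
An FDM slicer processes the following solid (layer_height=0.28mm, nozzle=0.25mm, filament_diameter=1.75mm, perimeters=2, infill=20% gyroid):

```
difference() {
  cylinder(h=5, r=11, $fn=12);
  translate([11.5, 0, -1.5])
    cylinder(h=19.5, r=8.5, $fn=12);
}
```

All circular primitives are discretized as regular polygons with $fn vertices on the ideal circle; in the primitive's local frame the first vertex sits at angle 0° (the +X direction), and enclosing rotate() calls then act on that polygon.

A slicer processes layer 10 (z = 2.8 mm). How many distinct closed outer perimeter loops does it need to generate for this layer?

1

At z = 2.8 mm: the r=11 cylinder gives a regular 12-gon of circumradius 11 (constant along its height); the cylinder at (11.5, 0): section is a regular 12-gon, circumradius r=8.5; After the difference (first − rest): starting from the r=11 cylinder, the r=8.5 cylinder at (11.5, 0) partially overlaps it — only the 79.15 mm² overlap (of its 216.75 mm²) is removed, clipping the outline — 1 connected region. The result has 1 disconnected region.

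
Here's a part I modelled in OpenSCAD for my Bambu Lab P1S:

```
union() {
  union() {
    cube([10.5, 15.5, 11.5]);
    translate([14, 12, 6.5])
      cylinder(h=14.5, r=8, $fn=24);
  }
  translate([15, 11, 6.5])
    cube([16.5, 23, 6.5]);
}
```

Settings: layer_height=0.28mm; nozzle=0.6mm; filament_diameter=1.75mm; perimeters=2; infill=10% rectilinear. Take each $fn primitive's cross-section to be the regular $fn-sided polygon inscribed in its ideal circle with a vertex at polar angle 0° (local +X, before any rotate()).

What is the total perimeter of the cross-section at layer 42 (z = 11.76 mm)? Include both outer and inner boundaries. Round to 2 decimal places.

100.85 mm

At z = 11.76 mm: the cube does not reach this height (z outside [0, 11.5]); the r=8 cylinder at (14, 12) contributes a regular 24-gon of circumradius 8 (perimeter = 2·24·8.000·sin(180°/24) = 50.12 mm); Combining (union): only the r=8 cylinder at (14, 12) is present, so the union is just that shape — boundary = 50.12 mm; the cube at (15, 11) is present — its section is the full 16.5×23 rectangle (perimeter 79.00 mm); Taking the union: the regions partially overlap (shared area 48.69 mm²), so the edge portions inside another operand are dropped and the merged outline is re-measured after clipping — boundary = 100.85 mm. Overall, the cross-section is a single solid region. Total boundary length (outer) = 100.85 mm.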